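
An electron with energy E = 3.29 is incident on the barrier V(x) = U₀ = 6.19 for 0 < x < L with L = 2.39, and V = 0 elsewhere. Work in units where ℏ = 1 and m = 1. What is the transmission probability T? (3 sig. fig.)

T = 0.0000399

E < U₀: inside the barrier ψ ∝ e^{±κx} with κ = √(2m(U₀ − E))/ℏ = 2.408.
κL = 5.756, sinh(κL) = 158.0.
Matching ψ, ψ′ at both faces gives T = [1 + U₀² sinh²(κL) / (4E(U₀ − E))]⁻¹ = 1/25070 = 0.0000399.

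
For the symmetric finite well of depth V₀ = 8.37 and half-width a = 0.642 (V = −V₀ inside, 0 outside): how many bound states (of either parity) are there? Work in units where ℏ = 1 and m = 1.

Define the well-strength parameter z₀ = (a/ℏ)√(2mV₀) = 0.642 × √(2·1·8.37) = 2.627.
The even/odd transcendental equations gain one root per π/2 in z₀, giving N = 1 + ⌊2z₀/π⌋ = 1 + ⌊1.672⌋ = 2.

N = 2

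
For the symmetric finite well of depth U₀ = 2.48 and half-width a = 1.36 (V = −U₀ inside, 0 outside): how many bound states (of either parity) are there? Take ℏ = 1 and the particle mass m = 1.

N = 2

Define the well-strength parameter z₀ = (a/ℏ)√(2mU₀) = 1.36 × √(2·1·2.48) = 3.029.
The even/odd transcendental equations gain one root per π/2 in z₀, giving N = 1 + ⌊2z₀/π⌋ = 1 + ⌊1.928⌋ = 2.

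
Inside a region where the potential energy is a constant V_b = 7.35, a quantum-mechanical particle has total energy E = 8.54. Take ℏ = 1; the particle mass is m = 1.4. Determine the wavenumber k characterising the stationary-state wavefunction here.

With E > V_b the solution is oscillatory, ψ ∝ e^{±ikx} with k = √(2m(E − V_b))/ℏ.
k = √(2 × 1.4 × 1.19) = 1.825.

k = 1.83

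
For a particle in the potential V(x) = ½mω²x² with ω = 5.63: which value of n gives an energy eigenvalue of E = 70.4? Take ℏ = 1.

Invert E_n = (n + ½)ℏω: n = E/ℏω − ½ = 12.004, so n = 12.

n = 12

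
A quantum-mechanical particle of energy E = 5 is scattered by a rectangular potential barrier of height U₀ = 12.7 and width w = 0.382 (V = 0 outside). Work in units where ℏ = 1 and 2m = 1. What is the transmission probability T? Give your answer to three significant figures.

E < U₀: inside the barrier ψ ∝ e^{±κx} with κ = √(2m(U₀ − E))/ℏ = 2.775.
κw = 1.060, sinh(κw) = 1.270.
Matching ψ, ψ′ at both faces gives T = [1 + U₀² sinh²(κw) / (4E(U₀ − E))]⁻¹ = 1/2.689 = 0.372.

T = 0.372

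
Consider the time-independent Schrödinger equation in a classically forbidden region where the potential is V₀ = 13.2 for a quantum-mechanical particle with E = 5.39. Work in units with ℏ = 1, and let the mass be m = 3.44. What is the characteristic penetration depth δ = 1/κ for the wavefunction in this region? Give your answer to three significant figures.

δ = 0.136

Since E < V₀ the TISE in this region is ψ'' = κ²ψ with κ = √(2m(V₀ − E))/ℏ.
κ = √(2 × 3.44 × 7.81) = 7.330. The penetration depth is δ = 1/κ = 0.136.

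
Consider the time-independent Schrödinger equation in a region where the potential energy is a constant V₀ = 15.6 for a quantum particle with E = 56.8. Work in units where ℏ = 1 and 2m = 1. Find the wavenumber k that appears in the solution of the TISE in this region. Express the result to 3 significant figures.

k = 6.42

With E > V₀ the solution is oscillatory, ψ ∝ e^{±ikx} with k = √(2m(E − V₀))/ℏ.
k = √(2 × 0.5 × 41.2) = 6.419.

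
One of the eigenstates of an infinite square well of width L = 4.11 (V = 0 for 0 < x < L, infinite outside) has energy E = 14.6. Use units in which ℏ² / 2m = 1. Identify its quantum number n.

n = 5

For an infinite well E_n = n²π²ℏ²/(2mL²), so n = (L/πℏ)√(2mE).
n = (4.11/π) × √(2 × 0.5 × 14.6) = 4.999 → n = 5.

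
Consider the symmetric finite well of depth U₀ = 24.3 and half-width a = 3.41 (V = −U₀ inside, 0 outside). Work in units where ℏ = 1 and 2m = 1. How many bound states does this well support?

N = 11

The dimensionless depth is z₀ = a√(2mU₀)/ℏ = 3.41 × √(24.30) = 16.81.
A new bound state (alternating even/odd) appears each time z₀ passes a multiple of π/2, so N = ⌊2z₀/π⌋ + 1 = ⌊10.70⌋ + 1 = 11.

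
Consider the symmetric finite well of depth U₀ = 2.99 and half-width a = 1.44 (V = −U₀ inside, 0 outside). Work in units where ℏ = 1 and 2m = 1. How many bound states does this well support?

The dimensionless depth is z₀ = a√(2mU₀)/ℏ = 1.44 × √(2.990) = 2.490.
A new bound state (alternating even/odd) appears each time z₀ passes a multiple of π/2, so N = ⌊2z₀/π⌋ + 1 = ⌊1.585⌋ + 1 = 2.

N = 2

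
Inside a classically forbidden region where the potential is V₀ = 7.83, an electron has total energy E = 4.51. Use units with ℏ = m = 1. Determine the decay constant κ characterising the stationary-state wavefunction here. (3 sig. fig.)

κ = 2.58

Since E < V₀ the TISE in this region is ψ'' = κ²ψ with κ = √(2m(V₀ − E))/ℏ.
κ = √(2 × 1 × 3.32) = 2.577.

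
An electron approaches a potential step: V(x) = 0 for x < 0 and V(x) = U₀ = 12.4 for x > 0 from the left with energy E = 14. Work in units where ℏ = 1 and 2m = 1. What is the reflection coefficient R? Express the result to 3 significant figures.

The wavenumbers are k₁ = √(2mE)/ℏ = 3.742 on the left and k₂ = √(2m(E − U₀))/ℏ = 1.265 on the right.
Continuity of ψ and ψ′ at the step yields the reflection amplitude r = (k₁ − k₂)/(k₁ + k₂) = 0.4947; thus R = |r|² = 0.2447, T = 0.7553.

R = 0.245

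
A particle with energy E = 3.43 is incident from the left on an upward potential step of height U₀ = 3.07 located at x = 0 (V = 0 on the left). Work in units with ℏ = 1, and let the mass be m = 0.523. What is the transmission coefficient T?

The wavenumbers are k₁ = √(2mE)/ℏ = 1.894 on the left and k₂ = √(2m(E − U₀))/ℏ = 0.6136 on the right.
Continuity of ψ and ψ′ at the step yields the reflection amplitude r = (k₁ − k₂)/(k₁ + k₂) = 0.5106; thus R = |r|² = 0.2607, T = 0.7393.

T = 0.739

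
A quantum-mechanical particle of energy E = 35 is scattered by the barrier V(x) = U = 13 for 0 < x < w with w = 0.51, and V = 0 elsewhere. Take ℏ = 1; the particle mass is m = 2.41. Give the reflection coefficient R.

E > U: inside the barrier k₂ = √(2m(E − U))/ℏ = 10.30, k₂w = 5.252.
T = [1 + U² sin²(k₂w) / (4E(E − U))]⁻¹ = 1/1.040 = 0.961.
R = 1 − T = 0.0388.

R = 0.0388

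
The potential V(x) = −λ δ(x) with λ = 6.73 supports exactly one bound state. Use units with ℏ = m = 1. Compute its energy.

For x ≠ 0 the bound state is ψ ∝ e^{−κ|x|}; integrating the TISE across the delta gives the cusp condition 2κ = 2mλ/ℏ², so κ = 6.730.
Then E = −ℏ²κ²/(2m) = −mλ²/(2ℏ²) = -22.65.

E = -22.6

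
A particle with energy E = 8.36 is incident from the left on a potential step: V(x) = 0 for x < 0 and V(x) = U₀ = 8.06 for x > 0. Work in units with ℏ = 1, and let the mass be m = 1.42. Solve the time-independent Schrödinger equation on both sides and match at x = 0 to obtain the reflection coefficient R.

On each side the TISE gives plane waves with k = √(2m(E − V))/ℏ: k₁ = √(2·1.42·8.36) = 4.873, k₂ = √(2·1.42·0.3) = 0.9230.
Continuity of ψ and ψ′ at the step yields the reflection amplitude r = (k₁ − k₂)/(k₁ + k₂) = 0.6815; thus R = |r|² = 0.4644, T = 0.5356.

R = 0.464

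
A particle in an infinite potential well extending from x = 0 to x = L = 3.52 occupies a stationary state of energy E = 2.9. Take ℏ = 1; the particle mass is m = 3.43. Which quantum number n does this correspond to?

For an infinite well E_n = n²π²ℏ²/(2mL²), so n = (L/πℏ)√(2mE).
n = (3.52/π) × √(2 × 3.43 × 2.9) = 4.998 → n = 5.

n = 5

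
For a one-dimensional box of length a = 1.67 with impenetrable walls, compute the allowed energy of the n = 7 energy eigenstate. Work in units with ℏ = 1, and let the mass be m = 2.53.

Requiring ψ(0) = ψ(a) = 0 quantises k = nπ/a, hence E_n = ℏ²k²/2m = n²π²ℏ²/(2ma²).
E_7 = 7² × π² / (2 × 2.53 × 1.67²) = 34.27.

E = 34.3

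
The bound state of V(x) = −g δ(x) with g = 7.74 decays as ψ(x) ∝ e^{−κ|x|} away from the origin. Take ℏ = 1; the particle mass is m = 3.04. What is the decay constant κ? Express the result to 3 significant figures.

Integrating the TISE across x = 0 gives the cusp condition ψ'(0⁺) − ψ'(0⁻) = −(2mg/ℏ²)ψ(0).
With ψ ∝ e^{−κ|x|} this yields −2κ = −2mg/ℏ², so κ = mg/ℏ² = 23.53.

κ = 23.5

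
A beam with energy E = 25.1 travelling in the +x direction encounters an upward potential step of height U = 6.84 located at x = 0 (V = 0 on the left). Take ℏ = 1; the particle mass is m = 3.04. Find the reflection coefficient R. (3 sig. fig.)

R = 0.00630

On each side the TISE gives plane waves with k = √(2m(E − V))/ℏ: k₁ = √(2·3.04·25.1) = 12.35, k₂ = √(2·3.04·18.26) = 10.54.
Continuity of ψ and ψ′ at the step yields the reflection amplitude r = (k₁ − k₂)/(k₁ + k₂) = 0.07937; thus R = |r|² = 0.006300, T = 0.9937.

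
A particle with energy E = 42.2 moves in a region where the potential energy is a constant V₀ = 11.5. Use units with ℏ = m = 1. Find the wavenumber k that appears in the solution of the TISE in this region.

k = 7.84

With E > V₀ the solution is oscillatory, ψ ∝ e^{±ikx} with k = √(2m(E − V₀))/ℏ.
k = √(2 × 1 × 30.7) = 7.836.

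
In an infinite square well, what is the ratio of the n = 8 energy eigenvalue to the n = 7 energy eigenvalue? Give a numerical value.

Since E_n ∝ n², the ratio is (8/7)² = 1.30612.

1.30612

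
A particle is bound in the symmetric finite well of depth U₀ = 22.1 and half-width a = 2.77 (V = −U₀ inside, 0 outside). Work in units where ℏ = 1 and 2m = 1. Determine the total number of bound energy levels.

The dimensionless depth is z₀ = a√(2mU₀)/ℏ = 2.77 × √(22.10) = 13.02.
The even/odd transcendental equations gain one root per π/2 in z₀, giving N = 1 + ⌊2z₀/π⌋ = 1 + ⌊8.290⌋ = 9.

N = 9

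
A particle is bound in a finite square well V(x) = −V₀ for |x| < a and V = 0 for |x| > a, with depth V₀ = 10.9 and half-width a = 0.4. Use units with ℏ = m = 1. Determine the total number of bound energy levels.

Define the well-strength parameter z₀ = (a/ℏ)√(2mV₀) = 0.4 × √(2·1·10.9) = 1.868.
The even/odd transcendental equations gain one root per π/2 in z₀, giving N = 1 + ⌊2z₀/π⌋ = 1 + ⌊1.189⌋ = 2.

N = 2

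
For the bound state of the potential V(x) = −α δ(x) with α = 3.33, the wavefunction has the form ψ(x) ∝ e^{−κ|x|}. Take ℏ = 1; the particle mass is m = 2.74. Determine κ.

κ = 9.12

Integrating the TISE across x = 0 gives the cusp condition ψ'(0⁺) − ψ'(0⁻) = −(2mα/ℏ²)ψ(0).
With ψ ∝ e^{−κ|x|} this yields −2κ = −2mα/ℏ², so κ = mα/ℏ² = 9.124.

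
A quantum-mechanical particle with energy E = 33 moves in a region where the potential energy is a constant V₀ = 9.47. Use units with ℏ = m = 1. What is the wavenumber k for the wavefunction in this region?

k = 6.86

With E > V₀ the solution is oscillatory, ψ ∝ e^{±ikx} with k = √(2m(E − V₀))/ℏ.
k = √(2 × 1 × 23.53) = 6.860.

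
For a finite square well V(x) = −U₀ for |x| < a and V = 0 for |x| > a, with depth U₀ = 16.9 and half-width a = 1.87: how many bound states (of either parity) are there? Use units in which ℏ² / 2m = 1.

Define the well-strength parameter z₀ = (a/ℏ)√(2mU₀) = 1.87 × √(2·0.5·16.9) = 7.687.
The even/odd transcendental equations gain one root per π/2 in z₀, giving N = 1 + ⌊2z₀/π⌋ = 1 + ⌊4.894⌋ = 5.

N = 5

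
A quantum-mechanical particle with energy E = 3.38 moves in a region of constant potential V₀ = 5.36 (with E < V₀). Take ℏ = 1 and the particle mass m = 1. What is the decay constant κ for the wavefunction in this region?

Since E < V₀ the TISE in this region is ψ'' = κ²ψ with κ = √(2m(V₀ − E))/ℏ.
κ = √(2 × 1 × 1.98) = 1.990.

κ = 1.99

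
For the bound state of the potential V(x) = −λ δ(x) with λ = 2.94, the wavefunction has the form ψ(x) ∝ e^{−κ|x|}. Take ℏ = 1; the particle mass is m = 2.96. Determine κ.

Integrating the TISE across x = 0 gives the cusp condition ψ'(0⁺) − ψ'(0⁻) = −(2mλ/ℏ²)ψ(0).
With ψ ∝ e^{−κ|x|} this yields −2κ = −2mλ/ℏ², so κ = mλ/ℏ² = 8.702.

κ = 8.70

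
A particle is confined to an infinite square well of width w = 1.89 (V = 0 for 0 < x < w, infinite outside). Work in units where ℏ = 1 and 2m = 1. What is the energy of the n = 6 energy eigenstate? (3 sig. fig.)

E = 99.5

The infinite-well eigenfunctions ψ_n = √(2/w) sin(nπx/w) vanish at both walls, giving E_n = n²π²ℏ²/(2mw²).
E_6 = 6² × π² / (2 × 0.5 × 1.89²) = 99.47.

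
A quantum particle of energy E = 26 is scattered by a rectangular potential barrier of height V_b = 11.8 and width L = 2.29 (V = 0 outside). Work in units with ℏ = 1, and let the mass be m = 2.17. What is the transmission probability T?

Above the barrier the interior wavenumber is k₂ = √(2m(E − V_b))/ℏ = 7.850, giving phase k₂L = 17.98.
T = [1 + V_b² sin²(k₂L) / (4E(E − V_b))]⁻¹ = 1/1.055 = 0.948.

T = 0.948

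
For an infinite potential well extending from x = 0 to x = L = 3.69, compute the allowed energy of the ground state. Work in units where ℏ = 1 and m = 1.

E = 0.362

The infinite-well eigenfunctions ψ_n = √(2/L) sin(nπx/L) vanish at both walls, giving E_n = n²π²ℏ²/(2mL²).
E_1 = 1² × π² / (2 × 1 × 3.69²) = 0.3624.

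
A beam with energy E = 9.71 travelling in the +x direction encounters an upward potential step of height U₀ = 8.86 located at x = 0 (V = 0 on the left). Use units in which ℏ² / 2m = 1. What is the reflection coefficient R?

The wavenumbers are k₁ = √(2mE)/ℏ = 3.116 on the left and k₂ = √(2m(E − U₀))/ℏ = 0.9220 on the right.
Matching ψ and ψ′ at x = 0 gives r = (k₁ − k₂)/(k₁ + k₂), so R = r² = 0.2952 and T = 1 − R = 0.7048.

R = 0.295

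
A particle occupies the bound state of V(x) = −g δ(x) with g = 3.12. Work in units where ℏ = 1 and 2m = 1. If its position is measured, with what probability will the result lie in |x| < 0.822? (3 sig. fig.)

P = 0.923

The normalised bound state is ψ = √κ e^{−κ|x|} with κ = mg/ℏ² = 1.560.
P(|x| < d) = ∫_{−d}^{d} κ e^{−2κ|x|} dx = 1 − e^{−2κd} = 1 − e^{−2.565} = 0.9231.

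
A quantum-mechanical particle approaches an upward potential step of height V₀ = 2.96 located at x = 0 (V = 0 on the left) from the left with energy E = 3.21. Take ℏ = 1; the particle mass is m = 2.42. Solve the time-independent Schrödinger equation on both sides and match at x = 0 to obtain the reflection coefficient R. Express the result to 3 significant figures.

The wavenumbers are k₁ = √(2mE)/ℏ = 3.942 on the left and k₂ = √(2m(E − V₀))/ℏ = 1.100 on the right.
Continuity of ψ and ψ′ at the step yields the reflection amplitude r = (k₁ − k₂)/(k₁ + k₂) = 0.5636; thus R = |r|² = 0.3177, T = 0.6823.

R = 0.318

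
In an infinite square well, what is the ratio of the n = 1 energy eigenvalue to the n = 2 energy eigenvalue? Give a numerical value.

E_n = n²π²ℏ²/(2mL²) so the ratio is n₂²/n₁² = 1/4 = 0.25.

0.25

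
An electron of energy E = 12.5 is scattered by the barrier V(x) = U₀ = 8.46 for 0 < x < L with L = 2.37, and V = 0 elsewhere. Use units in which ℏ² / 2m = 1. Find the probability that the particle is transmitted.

E > U₀: inside the barrier k₂ = √(2m(E − U₀))/ℏ = 2.010, k₂L = 4.764.
Matching at both interfaces gives T⁻¹ = 1 + U₀² sin²(k₂L) / [4E(E − U₀)] = 1.353, hence T = 0.739.

T = 0.739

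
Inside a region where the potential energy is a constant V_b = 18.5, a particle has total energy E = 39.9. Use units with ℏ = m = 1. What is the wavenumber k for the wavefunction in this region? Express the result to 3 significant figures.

k = 6.54

With E > V_b the solution is oscillatory, ψ ∝ e^{±ikx} with k = √(2m(E − V_b))/ℏ.
k = √(2 × 1 × 21.4) = 6.542.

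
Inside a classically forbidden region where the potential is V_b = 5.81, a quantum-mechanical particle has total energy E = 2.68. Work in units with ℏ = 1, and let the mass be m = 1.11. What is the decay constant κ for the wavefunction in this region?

Since E < V_b the TISE in this region is ψ'' = κ²ψ with κ = √(2m(V_b − E))/ℏ.
κ = √(2 × 1.11 × 3.13) = 2.636.

κ = 2.64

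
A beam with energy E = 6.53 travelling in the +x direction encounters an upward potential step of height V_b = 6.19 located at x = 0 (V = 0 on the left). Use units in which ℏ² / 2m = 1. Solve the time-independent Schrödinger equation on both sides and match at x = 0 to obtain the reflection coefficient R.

R = 0.395

On each side the TISE gives plane waves with k = √(2m(E − V))/ℏ: k₁ = √(2·½·6.53) = 2.555, k₂ = √(2·½·0.34) = 0.5831.
Matching ψ and ψ′ at x = 0 gives r = (k₁ − k₂)/(k₁ + k₂), so R = r² = 0.3949 and T = 1 − R = 0.6051.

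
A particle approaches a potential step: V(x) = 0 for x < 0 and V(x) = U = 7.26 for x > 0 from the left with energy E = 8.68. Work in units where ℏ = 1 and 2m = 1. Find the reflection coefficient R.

R = 0.180

The wavenumbers are k₁ = √(2mE)/ℏ = 2.946 on the left and k₂ = √(2m(E − U))/ℏ = 1.192 on the right.
Continuity of ψ and ψ′ at the step yields the reflection amplitude r = (k₁ − k₂)/(k₁ + k₂) = 0.4240; thus R = |r|² = 0.1798, T = 0.8202.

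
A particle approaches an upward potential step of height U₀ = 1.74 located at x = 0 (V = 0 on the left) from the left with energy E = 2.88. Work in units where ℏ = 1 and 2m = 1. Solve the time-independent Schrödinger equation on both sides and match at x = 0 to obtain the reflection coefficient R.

The wavenumbers are k₁ = √(2mE)/ℏ = 1.697 on the left and k₂ = √(2m(E − U₀))/ℏ = 1.068 on the right.
Matching ψ and ψ′ at x = 0 gives r = (k₁ − k₂)/(k₁ + k₂), so R = r² = 0.05182 and T = 1 − R = 0.9482.

R = 0.0518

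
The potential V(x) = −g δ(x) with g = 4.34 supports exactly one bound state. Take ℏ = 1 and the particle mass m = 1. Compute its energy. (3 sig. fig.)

E = -9.42

The bound state is ψ(x) = √κ e^{−κ|x|}. The derivative jump ψ'(0⁺) − ψ'(0⁻) = −(2mg/ℏ²)ψ(0) fixes κ = mg/ℏ² = 4.340.
Then E = −ℏ²κ²/(2m) = −mg²/(2ℏ²) = -9.418.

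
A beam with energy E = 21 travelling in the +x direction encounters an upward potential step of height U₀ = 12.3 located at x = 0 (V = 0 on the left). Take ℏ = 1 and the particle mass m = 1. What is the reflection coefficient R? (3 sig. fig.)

The wavenumbers are k₁ = √(2mE)/ℏ = 6.481 on the left and k₂ = √(2m(E − U₀))/ℏ = 4.171 on the right.
Continuity of ψ and ψ′ at the step yields the reflection amplitude r = (k₁ − k₂)/(k₁ + k₂) = 0.2168; thus R = |r|² = 0.04700, T = 0.9530.

R = 0.0470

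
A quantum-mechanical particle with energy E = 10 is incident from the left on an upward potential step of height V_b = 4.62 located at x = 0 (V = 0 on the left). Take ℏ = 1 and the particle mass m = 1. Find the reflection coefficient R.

The wavenumbers are k₁ = √(2mE)/ℏ = 4.472 on the left and k₂ = √(2m(E − V_b))/ℏ = 3.280 on the right.
Matching ψ and ψ′ at x = 0 gives r = (k₁ − k₂)/(k₁ + k₂), so R = r² = 0.02364 and T = 1 − R = 0.9764.

R = 0.0236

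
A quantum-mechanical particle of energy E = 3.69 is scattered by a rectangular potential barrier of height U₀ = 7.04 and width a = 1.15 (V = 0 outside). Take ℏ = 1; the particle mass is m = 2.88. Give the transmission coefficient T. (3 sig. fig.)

E < U₀: inside the barrier ψ ∝ e^{±κx} with κ = √(2m(U₀ − E))/ℏ = 4.393.
κa = 5.052, sinh(κa) = 78.14.
Matching ψ, ψ′ at both faces gives T = [1 + U₀² sinh²(κa) / (4E(U₀ − E))]⁻¹ = 1/6120 = 0.000163.

T = 0.000163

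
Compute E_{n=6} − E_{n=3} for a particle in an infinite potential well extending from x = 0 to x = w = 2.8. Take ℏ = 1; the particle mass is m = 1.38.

ΔE = 12.3

E_n = n²π²ℏ²/(2mw²), so ΔE = (6² − 3²) π²ℏ²/(2mw²).
ΔE = 27 × π² / (2 × 1.38 × 2.8²) = 12.32.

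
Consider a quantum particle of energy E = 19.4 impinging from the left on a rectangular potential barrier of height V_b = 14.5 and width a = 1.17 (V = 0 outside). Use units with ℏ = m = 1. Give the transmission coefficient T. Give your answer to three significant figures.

T = 0.879

E > V_b: inside the barrier k₂ = √(2m(E − V_b))/ℏ = 3.130, k₂a = 3.663.
T = [1 + V_b² sin²(k₂a) / (4E(E − V_b))]⁻¹ = 1/1.137 = 0.879.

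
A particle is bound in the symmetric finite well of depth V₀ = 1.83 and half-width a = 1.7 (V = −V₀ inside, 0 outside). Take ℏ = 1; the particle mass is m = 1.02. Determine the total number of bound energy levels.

N = 3

Define the well-strength parameter z₀ = (a/ℏ)√(2mV₀) = 1.7 × √(2·1.02·1.83) = 3.285.
A new bound state (alternating even/odd) appears each time z₀ passes a multiple of π/2, so N = ⌊2z₀/π⌋ + 1 = ⌊2.091⌋ + 1 = 3.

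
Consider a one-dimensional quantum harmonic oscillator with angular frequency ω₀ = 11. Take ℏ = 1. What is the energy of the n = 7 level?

E = 82.5

The oscillator eigenvalues are E_n = ℏω₀(n + ½), so E_7 = 11 × 7.5 = 82.50.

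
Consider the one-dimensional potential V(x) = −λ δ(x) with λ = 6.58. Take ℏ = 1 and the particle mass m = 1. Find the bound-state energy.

The bound state is ψ(x) = √κ e^{−κ|x|}. The derivative jump ψ'(0⁺) − ψ'(0⁻) = −(2mλ/ℏ²)ψ(0) fixes κ = mλ/ℏ² = 6.580.
Then E = −ℏ²κ²/(2m) = −mλ²/(2ℏ²) = -21.65.

E = -21.6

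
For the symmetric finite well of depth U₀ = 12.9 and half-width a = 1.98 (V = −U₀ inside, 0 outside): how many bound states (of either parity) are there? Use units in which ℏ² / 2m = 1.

The dimensionless depth is z₀ = a√(2mU₀)/ℏ = 1.98 × √(12.90) = 7.111.
A new bound state (alternating even/odd) appears each time z₀ passes a multiple of π/2, so N = ⌊2z₀/π⌋ + 1 = ⌊4.527⌋ + 1 = 5.

N = 5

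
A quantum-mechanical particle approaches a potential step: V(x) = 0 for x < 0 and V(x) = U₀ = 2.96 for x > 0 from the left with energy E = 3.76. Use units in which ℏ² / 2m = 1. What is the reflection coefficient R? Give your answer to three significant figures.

On each side the TISE gives plane waves with k = √(2m(E − V))/ℏ: k₁ = √(2·½·3.76) = 1.939, k₂ = √(2·½·0.8) = 0.8944.
Matching ψ and ψ′ at x = 0 gives r = (k₁ − k₂)/(k₁ + k₂), so R = r² = 0.1359 and T = 1 − R = 0.8641.

R = 0.136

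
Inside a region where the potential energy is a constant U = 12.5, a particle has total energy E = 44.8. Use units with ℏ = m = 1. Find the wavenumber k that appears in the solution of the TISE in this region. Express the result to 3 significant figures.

k = 8.04

With E > U the solution is oscillatory, ψ ∝ e^{±ikx} with k = √(2m(E − U))/ℏ.
k = √(2 × 1 × 32.3) = 8.037.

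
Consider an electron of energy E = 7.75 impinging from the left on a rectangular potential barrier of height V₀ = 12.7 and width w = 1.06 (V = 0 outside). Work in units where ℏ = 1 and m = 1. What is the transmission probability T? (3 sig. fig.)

E < V₀: inside the barrier ψ ∝ e^{±κx} with κ = √(2m(V₀ − E))/ℏ = 3.146.
κw = 3.335, sinh(κw) = 14.02.
The exact tunnelling result is T⁻¹ = 1 + V₀² sinh²(κw) / [4E(V₀ − E)] = 207.7, so T = 0.00481.

T = 0.00481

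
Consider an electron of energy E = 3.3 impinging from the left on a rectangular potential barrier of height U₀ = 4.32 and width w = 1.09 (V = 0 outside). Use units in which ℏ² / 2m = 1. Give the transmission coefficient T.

T = 0.288

E < U₀: inside the barrier ψ ∝ e^{±κx} with κ = √(2m(U₀ − E))/ℏ = 1.010.
κw = 1.101, sinh(κw) = 1.337.
Matching ψ, ψ′ at both faces gives T = [1 + U₀² sinh²(κw) / (4E(U₀ − E))]⁻¹ = 1/3.478 = 0.288.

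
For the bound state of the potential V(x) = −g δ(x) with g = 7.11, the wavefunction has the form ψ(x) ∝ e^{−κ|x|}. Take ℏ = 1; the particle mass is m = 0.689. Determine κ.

Integrating the TISE across x = 0 gives the cusp condition ψ'(0⁺) − ψ'(0⁻) = −(2mg/ℏ²)ψ(0).
With ψ ∝ e^{−κ|x|} this yields −2κ = −2mg/ℏ², so κ = mg/ℏ² = 4.899.

κ = 4.90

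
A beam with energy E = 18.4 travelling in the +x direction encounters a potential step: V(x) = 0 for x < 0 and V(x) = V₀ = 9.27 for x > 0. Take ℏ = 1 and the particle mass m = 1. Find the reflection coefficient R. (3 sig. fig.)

R = 0.0301

The wavenumbers are k₁ = √(2mE)/ℏ = 6.066 on the left and k₂ = √(2m(E − V₀))/ℏ = 4.273 on the right.
Matching ψ and ψ′ at x = 0 gives r = (k₁ − k₂)/(k₁ + k₂), so R = r² = 0.03008 and T = 1 − R = 0.9699.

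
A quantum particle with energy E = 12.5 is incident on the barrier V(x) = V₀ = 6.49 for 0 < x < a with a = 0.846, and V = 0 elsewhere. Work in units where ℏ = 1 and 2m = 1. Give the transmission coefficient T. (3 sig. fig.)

Above the barrier the interior wavenumber is k₂ = √(2m(E − V₀))/ℏ = 2.452, giving phase k₂a = 2.074.
Matching at both interfaces gives T⁻¹ = 1 + V₀² sin²(k₂a) / [4E(E − V₀)] = 1.108, hence T = 0.903.

T = 0.903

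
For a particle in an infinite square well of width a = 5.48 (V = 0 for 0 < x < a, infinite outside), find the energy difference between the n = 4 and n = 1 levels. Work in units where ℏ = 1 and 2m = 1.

ΔE = 4.93

E_n = n²π²ℏ²/(2ma²), so ΔE = (4² − 1²) π²ℏ²/(2ma²).
ΔE = 15 × π² / (2 × 0.5 × 5.48²) = 4.930.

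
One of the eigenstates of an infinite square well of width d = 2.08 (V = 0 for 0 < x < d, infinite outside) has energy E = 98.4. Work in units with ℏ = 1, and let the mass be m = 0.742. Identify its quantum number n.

n = 8

From E_n = n²π²ℏ²/(2md²) invert to n = √(2md²E)/(πℏ).
n = (2.08/π) × √(2 × 0.742 × 98.4) = 8.001 → n = 8.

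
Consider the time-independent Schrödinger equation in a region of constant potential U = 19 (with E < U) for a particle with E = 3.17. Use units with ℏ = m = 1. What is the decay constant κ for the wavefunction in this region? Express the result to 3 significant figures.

κ = 5.63

Since E < U the TISE in this region is ψ'' = κ²ψ with κ = √(2m(U − E))/ℏ.
κ = √(2 × 1 × 15.83) = 5.627.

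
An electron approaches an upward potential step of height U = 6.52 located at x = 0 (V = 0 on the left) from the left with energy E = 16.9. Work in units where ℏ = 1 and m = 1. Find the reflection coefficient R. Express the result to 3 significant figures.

On each side the TISE gives plane waves with k = √(2m(E − V))/ℏ: k₁ = √(2·1·16.9) = 5.814, k₂ = √(2·1·10.38) = 4.556.
Matching ψ and ψ′ at x = 0 gives r = (k₁ − k₂)/(k₁ + k₂), so R = r² = 0.01470 and T = 1 − R = 0.9853.

R = 0.0147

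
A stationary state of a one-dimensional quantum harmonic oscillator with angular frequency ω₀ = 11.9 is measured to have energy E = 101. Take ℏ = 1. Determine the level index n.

n = 8

Invert E_n = (n + ½)ℏω₀: n = E/ℏω₀ − ½ = 7.987, so n = 8.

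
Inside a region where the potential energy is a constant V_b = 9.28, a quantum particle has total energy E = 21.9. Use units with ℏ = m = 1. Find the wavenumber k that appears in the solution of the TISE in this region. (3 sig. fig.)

k = 5.02

With E > V_b the solution is oscillatory, ψ ∝ e^{±ikx} with k = √(2m(E − V_b))/ℏ.
k = √(2 × 1 × 12.62) = 5.024.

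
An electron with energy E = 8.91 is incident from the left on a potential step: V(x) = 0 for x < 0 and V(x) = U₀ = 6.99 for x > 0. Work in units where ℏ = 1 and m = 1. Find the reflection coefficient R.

On each side the TISE gives plane waves with k = √(2m(E − V))/ℏ: k₁ = √(2·1·8.91) = 4.221, k₂ = √(2·1·1.92) = 1.960.
Continuity of ψ and ψ′ at the step yields the reflection amplitude r = (k₁ − k₂)/(k₁ + k₂) = 0.3659; thus R = |r|² = 0.1339, T = 0.8661.

R = 0.134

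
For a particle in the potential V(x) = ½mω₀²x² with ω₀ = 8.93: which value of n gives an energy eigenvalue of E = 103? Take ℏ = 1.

Invert E_n = (n + ½)ℏω₀: n = E/ℏω₀ − ½ = 11.034, so n = 11.

n = 11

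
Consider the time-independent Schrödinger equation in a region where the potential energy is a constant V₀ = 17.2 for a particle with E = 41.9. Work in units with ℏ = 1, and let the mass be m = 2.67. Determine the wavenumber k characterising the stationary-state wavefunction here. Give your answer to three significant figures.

k = 11.5

With E > V₀ the solution is oscillatory, ψ ∝ e^{±ikx} with k = √(2m(E − V₀))/ℏ.
k = √(2 × 2.67 × 24.7) = 11.48.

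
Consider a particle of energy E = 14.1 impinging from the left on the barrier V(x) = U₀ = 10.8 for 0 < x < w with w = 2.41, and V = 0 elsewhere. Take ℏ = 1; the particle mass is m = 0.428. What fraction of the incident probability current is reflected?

R = 0.281

Above the barrier the interior wavenumber is k₂ = √(2m(E − U₀))/ℏ = 1.681, giving phase k₂w = 4.051.
T = [1 + U₀² sin²(k₂w) / (4E(E − U₀))]⁻¹ = 1/1.390 = 0.719.
R = 1 − T = 0.281.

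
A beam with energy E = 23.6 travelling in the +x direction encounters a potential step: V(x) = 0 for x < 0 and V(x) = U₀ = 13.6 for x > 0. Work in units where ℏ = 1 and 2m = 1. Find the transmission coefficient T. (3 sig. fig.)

T = 0.955

On each side the TISE gives plane waves with k = √(2m(E − V))/ℏ: k₁ = √(2·½·23.6) = 4.858, k₂ = √(2·½·10) = 3.162.
Continuity of ψ and ψ′ at the step yields the reflection amplitude r = (k₁ − k₂)/(k₁ + k₂) = 0.2114; thus R = |r|² = 0.04470, T = 0.9553.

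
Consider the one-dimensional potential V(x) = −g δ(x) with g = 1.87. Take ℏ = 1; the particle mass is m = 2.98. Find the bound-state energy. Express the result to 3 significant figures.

E = -5.21

The bound state is ψ(x) = √κ e^{−κ|x|}. The derivative jump ψ'(0⁺) − ψ'(0⁻) = −(2mg/ℏ²)ψ(0) fixes κ = mg/ℏ² = 5.573.
Then E = −ℏ²κ²/(2m) = −mg²/(2ℏ²) = -5.210.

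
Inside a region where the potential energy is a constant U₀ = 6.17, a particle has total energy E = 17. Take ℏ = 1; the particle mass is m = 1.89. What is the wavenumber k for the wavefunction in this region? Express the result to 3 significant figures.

With E > U₀ the solution is oscillatory, ψ ∝ e^{±ikx} with k = √(2m(E − U₀))/ℏ.
k = √(2 × 1.89 × 10.83) = 6.398.

k = 6.40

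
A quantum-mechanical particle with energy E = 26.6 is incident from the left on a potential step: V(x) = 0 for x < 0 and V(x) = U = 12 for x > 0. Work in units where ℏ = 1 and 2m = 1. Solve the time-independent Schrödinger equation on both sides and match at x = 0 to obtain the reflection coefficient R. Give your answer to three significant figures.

The wavenumbers are k₁ = √(2mE)/ℏ = 5.158 on the left and k₂ = √(2m(E − U))/ℏ = 3.821 on the right.
Matching ψ and ψ′ at x = 0 gives r = (k₁ − k₂)/(k₁ + k₂), so R = r² = 0.02216 and T = 1 − R = 0.9778.

R = 0.0222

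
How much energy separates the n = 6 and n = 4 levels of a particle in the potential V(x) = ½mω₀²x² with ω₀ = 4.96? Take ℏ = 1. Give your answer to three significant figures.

E_n = ℏω₀(n + ½), so ΔE = (6 − 4) ℏω₀ = 2 × 4.96 = 9.920.

ΔE = 9.92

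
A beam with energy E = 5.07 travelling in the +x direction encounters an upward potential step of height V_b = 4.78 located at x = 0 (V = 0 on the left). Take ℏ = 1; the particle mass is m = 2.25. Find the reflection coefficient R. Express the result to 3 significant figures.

On each side the TISE gives plane waves with k = √(2m(E − V))/ℏ: k₁ = √(2·2.25·5.07) = 4.777, k₂ = √(2·2.25·0.29) = 1.142.
Continuity of ψ and ψ′ at the step yields the reflection amplitude r = (k₁ − k₂)/(k₁ + k₂) = 0.6140; thus R = |r|² = 0.3770, T = 0.6230.

R = 0.377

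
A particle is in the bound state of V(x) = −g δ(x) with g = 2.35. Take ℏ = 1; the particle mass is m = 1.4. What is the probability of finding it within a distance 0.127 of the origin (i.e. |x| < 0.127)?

P = 0.566

The normalised bound state is ψ = √κ e^{−κ|x|} with κ = mg/ℏ² = 3.290.
P(|x| < d) = ∫_{−d}^{d} κ e^{−2κ|x|} dx = 1 − e^{−2κd} = 1 − e^{−0.8357} = 0.5664.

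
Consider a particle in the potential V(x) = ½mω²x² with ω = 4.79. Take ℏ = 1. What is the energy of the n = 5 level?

E = 26.3

The oscillator eigenvalues are E_n = ℏω(n + ½), so E_5 = 4.79 × 5.5 = 26.35.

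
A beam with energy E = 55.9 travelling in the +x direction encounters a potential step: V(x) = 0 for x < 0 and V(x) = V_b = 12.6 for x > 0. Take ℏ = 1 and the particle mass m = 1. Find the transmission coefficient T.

On each side the TISE gives plane waves with k = √(2m(E − V))/ℏ: k₁ = √(2·1·55.9) = 10.57, k₂ = √(2·1·43.3) = 9.306.
Matching ψ and ψ′ at x = 0 gives r = (k₁ − k₂)/(k₁ + k₂), so R = r² = 0.004066 and T = 1 − R = 0.9959.

T = 0.996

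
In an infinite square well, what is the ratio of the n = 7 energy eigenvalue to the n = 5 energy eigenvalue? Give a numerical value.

E_n = n²π²ℏ²/(2mL²) so the ratio is n₂²/n₁² = 49/25 = 1.96.

1.96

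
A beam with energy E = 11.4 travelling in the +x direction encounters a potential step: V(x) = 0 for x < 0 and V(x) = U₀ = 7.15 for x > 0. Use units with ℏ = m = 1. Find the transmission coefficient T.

T = 0.942

On each side the TISE gives plane waves with k = √(2m(E − V))/ℏ: k₁ = √(2·1·11.4) = 4.775, k₂ = √(2·1·4.25) = 2.915.
Matching ψ and ψ′ at x = 0 gives r = (k₁ − k₂)/(k₁ + k₂), so R = r² = 0.05846 and T = 1 − R = 0.9415.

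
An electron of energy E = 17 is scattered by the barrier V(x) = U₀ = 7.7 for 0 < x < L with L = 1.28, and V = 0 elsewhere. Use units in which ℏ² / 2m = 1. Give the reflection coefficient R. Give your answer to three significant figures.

Above the barrier the interior wavenumber is k₂ = √(2m(E − U₀))/ℏ = 3.050, giving phase k₂L = 3.903.
T = [1 + U₀² sin²(k₂L) / (4E(E − U₀))]⁻¹ = 1/1.045 = 0.957.
R = 1 − T = 0.0428.

R = 0.0428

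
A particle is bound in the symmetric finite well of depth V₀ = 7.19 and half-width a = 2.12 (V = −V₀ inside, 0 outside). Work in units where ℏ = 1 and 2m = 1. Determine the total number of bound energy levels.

The dimensionless depth is z₀ = a√(2mV₀)/ℏ = 2.12 × √(7.190) = 5.685.
The even/odd transcendental equations gain one root per π/2 in z₀, giving N = 1 + ⌊2z₀/π⌋ = 1 + ⌊3.619⌋ = 4.

N = 4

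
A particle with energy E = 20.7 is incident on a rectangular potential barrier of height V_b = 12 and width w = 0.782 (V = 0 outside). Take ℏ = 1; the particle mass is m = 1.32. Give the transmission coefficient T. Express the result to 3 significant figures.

Above the barrier the interior wavenumber is k₂ = √(2m(E − V_b))/ℏ = 4.792, giving phase k₂w = 3.748.
T = [1 + V_b² sin²(k₂w) / (4E(E − V_b))]⁻¹ = 1/1.065 = 0.939.

T = 0.939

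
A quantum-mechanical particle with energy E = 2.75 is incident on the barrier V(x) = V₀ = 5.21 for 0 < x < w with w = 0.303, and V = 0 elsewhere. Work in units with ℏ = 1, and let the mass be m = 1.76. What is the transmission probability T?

T = 0.492

Since E < V₀ the interior solution is evanescent with decay constant κ = √(2m(V₀ − E))/ℏ = 2.943.
κw = 0.8916, sinh(κw) = 1.015.
The exact tunnelling result is T⁻¹ = 1 + V₀² sinh²(κw) / [4E(V₀ − E)] = 2.033, so T = 0.492.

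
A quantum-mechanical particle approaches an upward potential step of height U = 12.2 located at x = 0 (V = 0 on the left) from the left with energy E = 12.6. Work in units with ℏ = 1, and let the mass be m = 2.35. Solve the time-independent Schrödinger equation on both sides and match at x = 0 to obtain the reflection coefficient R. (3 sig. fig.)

R = 0.487

The wavenumbers are k₁ = √(2mE)/ℏ = 7.695 on the left and k₂ = √(2m(E − U))/ℏ = 1.371 on the right.
Continuity of ψ and ψ′ at the step yields the reflection amplitude r = (k₁ − k₂)/(k₁ + k₂) = 0.6975; thus R = |r|² = 0.4866, T = 0.5134.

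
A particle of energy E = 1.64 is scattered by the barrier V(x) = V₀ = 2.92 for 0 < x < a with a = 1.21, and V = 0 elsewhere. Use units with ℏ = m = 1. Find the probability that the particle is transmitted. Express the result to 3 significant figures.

E < V₀: inside the barrier ψ ∝ e^{±κx} with κ = √(2m(V₀ − E))/ℏ = 1.600.
κa = 1.936, sinh(κa) = 3.393.
The exact tunnelling result is T⁻¹ = 1 + V₀² sinh²(κa) / [4E(V₀ − E)] = 12.69, so T = 0.0788.

T = 0.0788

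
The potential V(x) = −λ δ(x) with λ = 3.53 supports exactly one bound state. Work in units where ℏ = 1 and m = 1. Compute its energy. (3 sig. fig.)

The bound state is ψ(x) = √κ e^{−κ|x|}. The derivative jump ψ'(0⁺) − ψ'(0⁻) = −(2mλ/ℏ²)ψ(0) fixes κ = mλ/ℏ² = 3.530.
Then E = −ℏ²κ²/(2m) = −mλ²/(2ℏ²) = -6.230.

E = -6.23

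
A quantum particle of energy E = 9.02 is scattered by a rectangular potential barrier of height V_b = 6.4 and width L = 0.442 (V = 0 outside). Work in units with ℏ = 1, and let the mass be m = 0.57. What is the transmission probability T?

E > V_b: inside the barrier k₂ = √(2m(E − V_b))/ℏ = 1.728, k₂L = 0.7639.
Matching at both interfaces gives T⁻¹ = 1 + V_b² sin²(k₂L) / [4E(E − V_b)] = 1.207, hence T = 0.828.

T = 0.828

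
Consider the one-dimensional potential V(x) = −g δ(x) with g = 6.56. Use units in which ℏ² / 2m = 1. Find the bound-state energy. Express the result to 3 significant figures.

For x ≠ 0 the bound state is ψ ∝ e^{−κ|x|}; integrating the TISE across the delta gives the cusp condition 2κ = 2mg/ℏ², so κ = 3.280.
Then E = −ℏ²κ²/(2m) = −mg²/(2ℏ²) = -10.76.

E = -10.8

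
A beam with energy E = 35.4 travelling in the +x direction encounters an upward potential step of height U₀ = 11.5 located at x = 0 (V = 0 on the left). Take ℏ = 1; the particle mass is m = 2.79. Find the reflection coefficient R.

The wavenumbers are k₁ = √(2mE)/ℏ = 14.05 on the left and k₂ = √(2m(E − U₀))/ℏ = 11.55 on the right.
Continuity of ψ and ψ′ at the step yields the reflection amplitude r = (k₁ − k₂)/(k₁ + k₂) = 0.09789; thus R = |r|² = 0.009583, T = 0.9904.

R = 0.00958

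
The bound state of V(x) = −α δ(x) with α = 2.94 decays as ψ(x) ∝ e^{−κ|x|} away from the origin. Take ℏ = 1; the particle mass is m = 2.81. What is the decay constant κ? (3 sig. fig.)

κ = 8.26

Integrate −(ℏ²/2m)ψ'' − αδ(x)ψ = Eψ from −ε to +ε: the ψ'' term gives ψ'(0⁺) − ψ'(0⁻) and the δ term gives −(2mα/ℏ²)ψ(0).
With ψ ∝ e^{−κ|x|} this yields −2κ = −2mα/ℏ², so κ = mα/ℏ² = 8.261.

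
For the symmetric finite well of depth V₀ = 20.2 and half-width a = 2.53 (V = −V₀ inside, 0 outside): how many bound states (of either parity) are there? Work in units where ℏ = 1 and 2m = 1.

N = 8

The dimensionless depth is z₀ = a√(2mV₀)/ℏ = 2.53 × √(20.20) = 11.37.
The even/odd transcendental equations gain one root per π/2 in z₀, giving N = 1 + ⌊2z₀/π⌋ = 1 + ⌊7.239⌋ = 8.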